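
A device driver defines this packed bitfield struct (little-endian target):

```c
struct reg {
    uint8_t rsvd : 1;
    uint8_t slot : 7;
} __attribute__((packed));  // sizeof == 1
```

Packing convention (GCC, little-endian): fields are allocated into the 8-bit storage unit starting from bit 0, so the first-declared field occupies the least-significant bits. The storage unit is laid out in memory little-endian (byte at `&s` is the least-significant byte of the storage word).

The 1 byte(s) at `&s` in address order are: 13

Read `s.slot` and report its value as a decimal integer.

[0]=0x13 (little-endian) → word 0x13
rsvd:1 @ bit 0 → (0x13>>0)&0x1 = 0x1
slot:7 @ bit 1 → (0x13>>1)&0x7f = 0x9  ←

9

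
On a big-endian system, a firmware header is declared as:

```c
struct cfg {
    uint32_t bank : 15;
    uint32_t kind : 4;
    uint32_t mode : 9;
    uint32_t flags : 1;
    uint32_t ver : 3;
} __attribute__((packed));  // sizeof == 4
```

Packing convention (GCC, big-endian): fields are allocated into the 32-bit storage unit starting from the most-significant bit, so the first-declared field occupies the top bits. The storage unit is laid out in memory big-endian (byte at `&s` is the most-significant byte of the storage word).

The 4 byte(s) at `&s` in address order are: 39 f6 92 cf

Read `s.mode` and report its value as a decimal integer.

[0]=0x39 [1]=0xf6 [2]=0x92 [3]=0xcf (big-endian) → word 0x39f692cf
bank:15 @ bit 17 → (0x39f692cf>>17)&0x7fff = 0x1cfb
kind:4 @ bit 13 → (0x39f692cf>>13)&0xf = 0x4
mode:9 @ bit 4 → (0x39f692cf>>4)&0x1ff = 0x12c  ←
flags:1 @ bit 3 → (0x39f692cf>>3)&0x1 = 0x1
ver:3 @ bit 0 → (0x39f692cf>>0)&0x7 = 0x7

300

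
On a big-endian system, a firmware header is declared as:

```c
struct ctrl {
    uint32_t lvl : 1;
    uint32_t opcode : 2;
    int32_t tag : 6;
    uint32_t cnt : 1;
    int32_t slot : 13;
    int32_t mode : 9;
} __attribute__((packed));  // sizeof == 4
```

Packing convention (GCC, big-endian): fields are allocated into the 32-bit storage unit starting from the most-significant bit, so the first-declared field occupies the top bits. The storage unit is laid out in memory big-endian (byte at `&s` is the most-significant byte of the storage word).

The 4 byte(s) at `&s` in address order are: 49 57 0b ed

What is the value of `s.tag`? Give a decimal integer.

[0]=0x49 [1]=0x57 [2]=0x0b [3]=0xed (big-endian) → word 0x49570bed
lvl [31+:1] = (word>>31) & 0x1 = 0
opcode [29+:2] = (word>>29) & 0x3 = 2
tag [23+:6] = (word>>23) & 0x3f = 18  ←
cnt [22+:1] = (word>>22) & 0x1 = 1
slot [9+:13] = (word>>9) & 0x1fff = 2949
mode [0+:9] = (word>>0) & 0x1ff = 493
tag signed 6b, MSB=0: value = 18

18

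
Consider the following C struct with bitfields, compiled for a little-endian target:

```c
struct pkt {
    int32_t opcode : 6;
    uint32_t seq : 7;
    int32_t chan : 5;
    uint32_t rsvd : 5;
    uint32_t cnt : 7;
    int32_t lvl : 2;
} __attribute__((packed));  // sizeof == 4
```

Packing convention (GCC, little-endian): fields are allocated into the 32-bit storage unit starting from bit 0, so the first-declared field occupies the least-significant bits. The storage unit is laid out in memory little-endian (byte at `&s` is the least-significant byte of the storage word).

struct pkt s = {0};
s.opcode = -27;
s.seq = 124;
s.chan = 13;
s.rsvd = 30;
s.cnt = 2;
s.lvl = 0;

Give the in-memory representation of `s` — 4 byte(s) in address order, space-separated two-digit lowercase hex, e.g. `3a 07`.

opcode (6b) val=-27 bits=0x25 at bit 0: 0x00000025
seq (7b) val=124 bits=0x7c at bit 6: 0x00001f25
chan (5b) val=13 bits=0xd at bit 13: 0x0001bf25
rsvd (5b) val=30 bits=0x1e at bit 18: 0x0079bf25
cnt (7b) val=2 bits=0x2 at bit 23: 0x0179bf25
lvl (2b) val=0 bits=0x0 at bit 30: 0x0179bf25
word = 0x0179bf25 → little-endian bytes:
  [0]=0x25  [1]=0xbf  [2]=0x79  [3]=0x01

25 bf 79 01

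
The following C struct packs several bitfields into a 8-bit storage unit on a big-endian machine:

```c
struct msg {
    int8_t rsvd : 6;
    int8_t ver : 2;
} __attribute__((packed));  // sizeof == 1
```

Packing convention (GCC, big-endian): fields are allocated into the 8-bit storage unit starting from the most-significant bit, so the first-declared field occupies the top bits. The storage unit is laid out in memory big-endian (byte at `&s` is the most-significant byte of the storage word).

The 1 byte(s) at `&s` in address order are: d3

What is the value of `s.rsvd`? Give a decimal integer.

-12

[0]=0xd3 (big-endian) → word 0xd3
rsvd [2+:6] = (word>>2) & 0x3f = 52  ←
ver [0+:2] = (word>>0) & 0x3 = 3
rsvd signed 6b, MSB=1: 52 - 64 = -12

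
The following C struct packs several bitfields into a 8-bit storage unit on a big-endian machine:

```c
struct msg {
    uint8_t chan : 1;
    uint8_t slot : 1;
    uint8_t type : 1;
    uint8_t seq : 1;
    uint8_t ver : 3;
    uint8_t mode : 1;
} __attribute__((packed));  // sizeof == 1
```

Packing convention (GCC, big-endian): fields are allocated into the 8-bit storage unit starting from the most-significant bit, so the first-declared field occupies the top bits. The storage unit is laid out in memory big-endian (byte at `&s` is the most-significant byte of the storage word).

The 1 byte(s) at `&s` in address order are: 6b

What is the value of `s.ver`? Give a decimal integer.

5

[0]=0x6b (big-endian) → word 0x6b
chan:1 @ bit 7 → (0x6b>>7)&0x1 = 0x0
slot:1 @ bit 6 → (0x6b>>6)&0x1 = 0x1
type:1 @ bit 5 → (0x6b>>5)&0x1 = 0x1
seq:1 @ bit 4 → (0x6b>>4)&0x1 = 0x0
ver:3 @ bit 1 → (0x6b>>1)&0x7 = 0x5  ←
mode:1 @ bit 0 → (0x6b>>0)&0x1 = 0x1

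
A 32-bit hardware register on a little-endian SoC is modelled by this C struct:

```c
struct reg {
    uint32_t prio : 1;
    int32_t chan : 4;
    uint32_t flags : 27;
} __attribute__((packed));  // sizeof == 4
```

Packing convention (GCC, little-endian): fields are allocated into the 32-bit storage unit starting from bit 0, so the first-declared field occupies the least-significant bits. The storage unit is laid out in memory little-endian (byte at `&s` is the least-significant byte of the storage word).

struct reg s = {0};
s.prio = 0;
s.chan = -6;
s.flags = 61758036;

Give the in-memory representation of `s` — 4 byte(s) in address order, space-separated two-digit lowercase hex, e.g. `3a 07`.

prio:1 = 0 → 0x0 << 0 → word 0x00000000
chan:4 = -6 → 0xa << 1 → word 0x00000014
flags:27 = 61758036 → 0x3ae5a54 << 5 → word 0x75cb4a94
word = 0x75cb4a94 → little-endian bytes:
  [0]=0x94  [1]=0x4a  [2]=0xcb  [3]=0x75

94 4a cb 75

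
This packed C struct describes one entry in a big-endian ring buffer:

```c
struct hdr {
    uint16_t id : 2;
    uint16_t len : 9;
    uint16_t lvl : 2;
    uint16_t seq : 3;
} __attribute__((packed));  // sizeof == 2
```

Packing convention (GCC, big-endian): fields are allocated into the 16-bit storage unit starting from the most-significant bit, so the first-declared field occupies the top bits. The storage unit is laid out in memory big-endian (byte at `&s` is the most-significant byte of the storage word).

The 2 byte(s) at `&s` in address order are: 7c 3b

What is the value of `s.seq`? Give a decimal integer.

[0]=0x7c [1]=0x3b (big-endian) → word 0x7c3b
id:2 @ bit 14 → (0x7c3b>>14)&0x3 = 0x1
len:9 @ bit 5 → (0x7c3b>>5)&0x1ff = 0x1e1
lvl:2 @ bit 3 → (0x7c3b>>3)&0x3 = 0x3
seq:3 @ bit 0 → (0x7c3b>>0)&0x7 = 0x3  ←

3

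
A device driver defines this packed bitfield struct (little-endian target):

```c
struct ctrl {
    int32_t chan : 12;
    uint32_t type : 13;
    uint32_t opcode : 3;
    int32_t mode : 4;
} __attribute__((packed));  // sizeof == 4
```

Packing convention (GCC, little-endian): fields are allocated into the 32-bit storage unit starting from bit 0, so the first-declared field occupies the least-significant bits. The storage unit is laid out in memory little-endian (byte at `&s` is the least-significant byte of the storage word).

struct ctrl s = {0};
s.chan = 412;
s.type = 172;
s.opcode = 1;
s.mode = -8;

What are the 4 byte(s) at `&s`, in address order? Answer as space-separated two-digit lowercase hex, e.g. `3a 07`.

9c c1 0a 82

chan:12 = 412 → 0x19c << 0 → word 0x0000019c
type:13 = 172 → 0xac << 12 → word 0x000ac19c
opcode:3 = 1 → 0x1 << 25 → word 0x020ac19c
mode:4 = -8 → 0x8 << 28 → word 0x820ac19c
word = 0x820ac19c → little-endian bytes:
  [0]=0x9c  [1]=0xc1  [2]=0x0a  [3]=0x82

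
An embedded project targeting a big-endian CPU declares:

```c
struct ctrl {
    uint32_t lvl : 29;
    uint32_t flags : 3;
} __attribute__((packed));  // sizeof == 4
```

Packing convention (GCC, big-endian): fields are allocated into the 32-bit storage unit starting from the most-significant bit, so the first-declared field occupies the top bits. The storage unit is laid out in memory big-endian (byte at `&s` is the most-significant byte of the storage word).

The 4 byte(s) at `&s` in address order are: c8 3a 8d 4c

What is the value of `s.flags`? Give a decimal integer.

4

[0]=0xc8 [1]=0x3a [2]=0x8d [3]=0x4c (big-endian) → word 0xc83a8d4c
lvl [3+:29] = (word>>3) & 0x1fffffff = 419910057
flags [0+:3] = (word>>0) & 0x7 = 4  ←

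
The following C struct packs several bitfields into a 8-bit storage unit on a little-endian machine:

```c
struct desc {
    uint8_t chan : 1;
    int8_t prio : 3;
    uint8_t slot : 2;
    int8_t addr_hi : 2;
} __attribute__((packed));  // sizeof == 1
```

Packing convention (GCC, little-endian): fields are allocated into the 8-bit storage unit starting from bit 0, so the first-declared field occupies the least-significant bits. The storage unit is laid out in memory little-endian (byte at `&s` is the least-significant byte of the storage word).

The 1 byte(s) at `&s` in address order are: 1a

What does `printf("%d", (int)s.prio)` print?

-3

[0]=0x1a (little-endian) → word 0x1a
chan [0+:1] = (word>>0) & 0x1 = 0
prio [1+:3] = (word>>1) & 0x7 = 5  ←
slot [4+:2] = (word>>4) & 0x3 = 1
addr_hi [6+:2] = (word>>6) & 0x3 = 0
prio signed 3b, MSB=1: 5 - 8 = -3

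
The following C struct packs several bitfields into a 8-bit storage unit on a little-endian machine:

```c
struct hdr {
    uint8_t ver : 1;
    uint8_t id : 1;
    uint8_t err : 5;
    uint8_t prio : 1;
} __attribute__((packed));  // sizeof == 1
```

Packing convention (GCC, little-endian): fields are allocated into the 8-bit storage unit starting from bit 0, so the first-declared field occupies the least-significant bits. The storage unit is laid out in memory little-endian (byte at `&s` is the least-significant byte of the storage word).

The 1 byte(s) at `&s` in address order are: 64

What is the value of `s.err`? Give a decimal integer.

25

[0]=0x64 (little-endian) → word 0x64
ver:1 @ bit 0 → (0x64>>0)&0x1 = 0x0
id:1 @ bit 1 → (0x64>>1)&0x1 = 0x0
err:5 @ bit 2 → (0x64>>2)&0x1f = 0x19  ←
prio:1 @ bit 7 → (0x64>>7)&0x1 = 0x0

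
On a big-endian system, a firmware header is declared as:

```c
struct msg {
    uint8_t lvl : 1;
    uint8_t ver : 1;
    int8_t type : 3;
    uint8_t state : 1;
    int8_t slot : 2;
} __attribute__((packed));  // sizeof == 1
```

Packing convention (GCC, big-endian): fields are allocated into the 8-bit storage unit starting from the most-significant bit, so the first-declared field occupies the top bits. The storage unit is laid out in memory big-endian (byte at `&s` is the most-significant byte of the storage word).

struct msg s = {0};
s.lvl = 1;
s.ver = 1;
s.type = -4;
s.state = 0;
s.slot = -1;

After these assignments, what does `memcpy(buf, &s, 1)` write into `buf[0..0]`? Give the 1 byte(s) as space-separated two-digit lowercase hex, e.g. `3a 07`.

lvl:1 = 1 → 0x1 << 7 → word 0x80
ver:1 = 1 → 0x1 << 6 → word 0xc0
type:3 = -4 → 0x4 << 3 → word 0xe0
state:1 = 0 → 0x0 << 2 → word 0xe0
slot:2 = -1 → 0x3 << 0 → word 0xe3
word = 0xe3 → big-endian bytes:
  [0]=0xe3

e3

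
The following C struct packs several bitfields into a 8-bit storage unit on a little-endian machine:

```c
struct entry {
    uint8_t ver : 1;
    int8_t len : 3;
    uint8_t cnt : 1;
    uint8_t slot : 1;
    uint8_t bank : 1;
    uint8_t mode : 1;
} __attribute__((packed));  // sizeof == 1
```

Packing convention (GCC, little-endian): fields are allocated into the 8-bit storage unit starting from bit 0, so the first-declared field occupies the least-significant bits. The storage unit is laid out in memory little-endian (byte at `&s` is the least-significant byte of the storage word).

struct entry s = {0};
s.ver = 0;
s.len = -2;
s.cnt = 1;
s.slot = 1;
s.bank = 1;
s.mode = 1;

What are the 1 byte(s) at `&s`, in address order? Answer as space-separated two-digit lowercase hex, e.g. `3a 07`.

[0+:1] ver=0 & 0x1 = 0x0; word=0x00
[1+:3] len=-2 & 0x7 = 0x6; word=0x0c
[4+:1] cnt=1 & 0x1 = 0x1; word=0x1c
[5+:1] slot=1 & 0x1 = 0x1; word=0x3c
[6+:1] bank=1 & 0x1 = 0x1; word=0x7c
[7+:1] mode=1 & 0x1 = 0x1; word=0xfc
word = 0xfc → little-endian bytes:
  [0]=0xfc

fc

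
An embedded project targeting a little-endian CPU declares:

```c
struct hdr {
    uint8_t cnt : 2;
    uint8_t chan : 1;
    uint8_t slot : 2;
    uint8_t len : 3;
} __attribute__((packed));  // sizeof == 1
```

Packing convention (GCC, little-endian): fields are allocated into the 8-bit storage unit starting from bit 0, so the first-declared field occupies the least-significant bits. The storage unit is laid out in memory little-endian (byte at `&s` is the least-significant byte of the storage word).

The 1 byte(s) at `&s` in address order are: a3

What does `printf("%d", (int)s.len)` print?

5

[0]=0xa3 (little-endian) → word 0xa3
cnt:2 @ bit 0 → (0xa3>>0)&0x3 = 0x3
chan:1 @ bit 2 → (0xa3>>2)&0x1 = 0x0
slot:2 @ bit 3 → (0xa3>>3)&0x3 = 0x0
len:3 @ bit 5 → (0xa3>>5)&0x7 = 0x5  ←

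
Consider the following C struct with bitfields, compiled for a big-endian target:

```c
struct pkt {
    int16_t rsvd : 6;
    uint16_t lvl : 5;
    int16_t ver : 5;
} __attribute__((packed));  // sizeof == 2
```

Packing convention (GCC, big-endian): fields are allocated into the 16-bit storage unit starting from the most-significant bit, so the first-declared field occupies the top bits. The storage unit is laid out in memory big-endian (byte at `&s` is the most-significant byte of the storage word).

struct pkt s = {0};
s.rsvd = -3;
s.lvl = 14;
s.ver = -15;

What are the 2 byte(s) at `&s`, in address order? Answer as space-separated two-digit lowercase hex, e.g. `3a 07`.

f5 d1

rsvd:6 = -3 → 0x3d << 10 → word 0xf400
lvl:5 = 14 → 0xe << 5 → word 0xf5c0
ver:5 = -15 → 0x11 << 0 → word 0xf5d1
word = 0xf5d1 → big-endian bytes:
  [0]=0xf5  [1]=0xd1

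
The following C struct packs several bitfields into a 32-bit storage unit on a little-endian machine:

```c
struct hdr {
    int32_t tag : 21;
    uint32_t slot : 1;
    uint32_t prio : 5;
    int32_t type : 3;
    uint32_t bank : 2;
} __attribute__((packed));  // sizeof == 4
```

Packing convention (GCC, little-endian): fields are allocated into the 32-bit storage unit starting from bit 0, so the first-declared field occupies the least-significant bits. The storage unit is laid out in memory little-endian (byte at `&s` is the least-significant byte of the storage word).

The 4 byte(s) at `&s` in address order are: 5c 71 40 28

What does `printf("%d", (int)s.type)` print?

[0]=0x5c [1]=0x71 [2]=0x40 [3]=0x28 (little-endian) → word 0x2840715c
tag [0+:21] = (word>>0) & 0x1fffff = 29020
slot [21+:1] = (word>>21) & 0x1 = 0
prio [22+:5] = (word>>22) & 0x1f = 1
type [27+:3] = (word>>27) & 0x7 = 5  ←
bank [30+:2] = (word>>30) & 0x3 = 0
type signed 3b, MSB=1: 5 - 8 = -3

-3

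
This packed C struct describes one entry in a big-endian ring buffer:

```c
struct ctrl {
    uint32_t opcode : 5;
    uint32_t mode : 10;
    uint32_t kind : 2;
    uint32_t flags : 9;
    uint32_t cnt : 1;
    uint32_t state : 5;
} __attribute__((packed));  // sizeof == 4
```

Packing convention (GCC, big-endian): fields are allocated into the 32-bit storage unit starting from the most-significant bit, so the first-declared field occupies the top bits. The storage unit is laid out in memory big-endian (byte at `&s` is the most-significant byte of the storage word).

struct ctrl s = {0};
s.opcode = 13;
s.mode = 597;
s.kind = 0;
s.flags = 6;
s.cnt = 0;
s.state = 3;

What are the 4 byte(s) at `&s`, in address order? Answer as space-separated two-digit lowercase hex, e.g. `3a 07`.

[27+:5] opcode=13 & 0x1f = 0xd; word=0x68000000
[17+:10] mode=597 & 0x3ff = 0x255; word=0x6caa0000
[15+:2] kind=0 & 0x3 = 0x0; word=0x6caa0000
[6+:9] flags=6 & 0x1ff = 0x6; word=0x6caa0180
[5+:1] cnt=0 & 0x1 = 0x0; word=0x6caa0180
[0+:5] state=3 & 0x1f = 0x3; word=0x6caa0183
word = 0x6caa0183 → big-endian bytes:
  [0]=0x6c  [1]=0xaa  [2]=0x01  [3]=0x83

6c aa 01 83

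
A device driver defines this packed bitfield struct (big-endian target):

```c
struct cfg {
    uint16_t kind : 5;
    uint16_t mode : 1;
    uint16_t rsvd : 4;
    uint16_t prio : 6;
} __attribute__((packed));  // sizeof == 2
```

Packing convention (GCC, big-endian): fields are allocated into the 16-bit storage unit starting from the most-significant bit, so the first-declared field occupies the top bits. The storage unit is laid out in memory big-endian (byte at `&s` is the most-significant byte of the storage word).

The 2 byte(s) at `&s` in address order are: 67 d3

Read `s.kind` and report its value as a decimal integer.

[0]=0x67 [1]=0xd3 (big-endian) → word 0x67d3
kind:5 @ bit 11 → (0x67d3>>11)&0x1f = 0xc  ←
mode:1 @ bit 10 → (0x67d3>>10)&0x1 = 0x1
rsvd:4 @ bit 6 → (0x67d3>>6)&0xf = 0xf
prio:6 @ bit 0 → (0x67d3>>0)&0x3f = 0x13

12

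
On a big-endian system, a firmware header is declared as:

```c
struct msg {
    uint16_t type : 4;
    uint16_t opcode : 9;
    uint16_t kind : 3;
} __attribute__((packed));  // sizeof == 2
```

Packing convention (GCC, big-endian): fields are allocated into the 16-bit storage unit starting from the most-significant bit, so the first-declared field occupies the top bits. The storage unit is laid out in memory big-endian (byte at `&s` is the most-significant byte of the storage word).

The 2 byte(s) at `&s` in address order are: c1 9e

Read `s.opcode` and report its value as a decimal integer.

[0]=0xc1 [1]=0x9e (big-endian) → word 0xc19e
type:4 @ bit 12 → (0xc19e>>12)&0xf = 0xc
opcode:9 @ bit 3 → (0xc19e>>3)&0x1ff = 0x33  ←
kind:3 @ bit 0 → (0xc19e>>0)&0x7 = 0x6

51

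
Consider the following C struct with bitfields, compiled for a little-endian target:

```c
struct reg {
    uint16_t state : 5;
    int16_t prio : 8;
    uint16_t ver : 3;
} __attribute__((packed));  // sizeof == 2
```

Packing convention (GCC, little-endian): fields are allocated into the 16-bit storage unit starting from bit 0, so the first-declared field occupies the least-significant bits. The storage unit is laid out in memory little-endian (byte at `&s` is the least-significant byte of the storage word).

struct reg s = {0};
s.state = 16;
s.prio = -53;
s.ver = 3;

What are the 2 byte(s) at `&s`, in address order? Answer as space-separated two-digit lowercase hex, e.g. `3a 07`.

70 79

[0+:5] state=16 & 0x1f = 0x10; word=0x0010
[5+:8] prio=-53 & 0xff = 0xcb; word=0x1970
[13+:3] ver=3 & 0x7 = 0x3; word=0x7970
word = 0x7970 → little-endian bytes:
  [0]=0x70  [1]=0x79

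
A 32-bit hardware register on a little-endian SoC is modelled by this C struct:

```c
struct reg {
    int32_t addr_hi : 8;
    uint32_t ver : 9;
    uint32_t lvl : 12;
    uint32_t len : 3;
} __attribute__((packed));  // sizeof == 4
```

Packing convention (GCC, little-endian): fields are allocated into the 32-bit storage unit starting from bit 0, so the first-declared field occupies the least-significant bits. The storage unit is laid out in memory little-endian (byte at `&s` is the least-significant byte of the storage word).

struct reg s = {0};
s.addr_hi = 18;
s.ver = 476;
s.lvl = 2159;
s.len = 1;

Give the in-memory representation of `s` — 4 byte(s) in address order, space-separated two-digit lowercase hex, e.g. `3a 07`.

addr_hi (8b) val=18 bits=0x12 at bit 0: 0x00000012
ver (9b) val=476 bits=0x1dc at bit 8: 0x0001dc12
lvl (12b) val=2159 bits=0x86f at bit 17: 0x10dfdc12
len (3b) val=1 bits=0x1 at bit 29: 0x30dfdc12
word = 0x30dfdc12 → little-endian bytes:
  [0]=0x12  [1]=0xdc  [2]=0xdf  [3]=0x30

12 dc df 30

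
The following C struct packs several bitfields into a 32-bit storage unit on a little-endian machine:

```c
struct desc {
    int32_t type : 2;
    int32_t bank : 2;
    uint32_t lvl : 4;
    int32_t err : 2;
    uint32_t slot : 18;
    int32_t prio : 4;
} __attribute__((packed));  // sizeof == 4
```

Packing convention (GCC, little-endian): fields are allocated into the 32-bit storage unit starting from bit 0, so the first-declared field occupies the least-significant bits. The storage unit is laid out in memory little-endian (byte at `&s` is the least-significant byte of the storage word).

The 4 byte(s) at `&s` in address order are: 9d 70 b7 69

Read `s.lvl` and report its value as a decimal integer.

[0]=0x9d [1]=0x70 [2]=0xb7 [3]=0x69 (little-endian) → word 0x69b7709d
type:2 @ bit 0 → (0x69b7709d>>0)&0x3 = 0x1
bank:2 @ bit 2 → (0x69b7709d>>2)&0x3 = 0x3
lvl:4 @ bit 4 → (0x69b7709d>>4)&0xf = 0x9  ←
err:2 @ bit 8 → (0x69b7709d>>8)&0x3 = 0x0
slot:18 @ bit 10 → (0x69b7709d>>10)&0x3ffff = 0x26ddc
prio:4 @ bit 28 → (0x69b7709d>>28)&0xf = 0x6

9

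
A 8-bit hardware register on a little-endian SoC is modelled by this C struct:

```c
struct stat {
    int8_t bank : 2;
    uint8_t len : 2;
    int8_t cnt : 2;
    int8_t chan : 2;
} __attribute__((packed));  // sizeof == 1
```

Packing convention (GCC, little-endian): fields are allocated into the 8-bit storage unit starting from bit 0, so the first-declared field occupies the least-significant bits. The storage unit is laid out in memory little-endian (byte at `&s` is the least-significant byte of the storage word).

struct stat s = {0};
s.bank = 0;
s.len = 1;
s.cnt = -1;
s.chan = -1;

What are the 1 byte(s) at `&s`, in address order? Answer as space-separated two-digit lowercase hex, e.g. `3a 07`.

bank (2b) val=0 bits=0x0 at bit 0: 0x00
len (2b) val=1 bits=0x1 at bit 2: 0x04
cnt (2b) val=-1 bits=0x3 at bit 4: 0x34
chan (2b) val=-1 bits=0x3 at bit 6: 0xf4
word = 0xf4 → little-endian bytes:
  [0]=0xf4

f4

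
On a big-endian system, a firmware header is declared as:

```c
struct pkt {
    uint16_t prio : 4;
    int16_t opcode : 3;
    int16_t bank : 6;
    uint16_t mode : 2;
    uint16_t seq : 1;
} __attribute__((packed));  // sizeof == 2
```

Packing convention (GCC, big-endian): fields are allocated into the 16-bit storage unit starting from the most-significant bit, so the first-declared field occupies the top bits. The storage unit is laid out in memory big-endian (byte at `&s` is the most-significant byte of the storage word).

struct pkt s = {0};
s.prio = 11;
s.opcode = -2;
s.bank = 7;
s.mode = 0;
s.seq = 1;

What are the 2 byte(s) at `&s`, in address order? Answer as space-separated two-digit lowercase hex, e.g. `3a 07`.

prio:4 = 11 → 0xb << 12 → word 0xb000
opcode:3 = -2 → 0x6 << 9 → word 0xbc00
bank:6 = 7 → 0x7 << 3 → word 0xbc38
mode:2 = 0 → 0x0 << 1 → word 0xbc38
seq:1 = 1 → 0x1 << 0 → word 0xbc39
word = 0xbc39 → big-endian bytes:
  [0]=0xbc  [1]=0x39

bc 39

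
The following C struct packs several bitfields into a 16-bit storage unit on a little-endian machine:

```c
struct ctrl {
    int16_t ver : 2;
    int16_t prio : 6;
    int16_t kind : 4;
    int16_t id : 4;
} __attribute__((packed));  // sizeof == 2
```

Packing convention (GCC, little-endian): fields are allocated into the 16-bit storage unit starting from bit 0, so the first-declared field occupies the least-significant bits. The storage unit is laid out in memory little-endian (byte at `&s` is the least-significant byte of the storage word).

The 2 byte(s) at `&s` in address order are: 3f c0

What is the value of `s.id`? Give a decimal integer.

[0]=0x3f [1]=0xc0 (little-endian) → word 0xc03f
ver [0+:2] = (word>>0) & 0x3 = 3
prio [2+:6] = (word>>2) & 0x3f = 15
kind [8+:4] = (word>>8) & 0xf = 0
id [12+:4] = (word>>12) & 0xf = 12  ←
id signed 4b, MSB=1: 12 - 16 = -4

-4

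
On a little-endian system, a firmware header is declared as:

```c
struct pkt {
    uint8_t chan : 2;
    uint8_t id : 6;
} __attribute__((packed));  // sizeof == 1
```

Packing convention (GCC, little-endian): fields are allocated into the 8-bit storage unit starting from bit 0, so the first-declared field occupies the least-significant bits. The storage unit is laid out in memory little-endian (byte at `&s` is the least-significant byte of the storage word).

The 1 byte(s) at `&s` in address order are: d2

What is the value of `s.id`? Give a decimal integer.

52

[0]=0xd2 (little-endian) → word 0xd2
chan:2 @ bit 0 → (0xd2>>0)&0x3 = 0x2
id:6 @ bit 2 → (0xd2>>2)&0x3f = 0x34  ←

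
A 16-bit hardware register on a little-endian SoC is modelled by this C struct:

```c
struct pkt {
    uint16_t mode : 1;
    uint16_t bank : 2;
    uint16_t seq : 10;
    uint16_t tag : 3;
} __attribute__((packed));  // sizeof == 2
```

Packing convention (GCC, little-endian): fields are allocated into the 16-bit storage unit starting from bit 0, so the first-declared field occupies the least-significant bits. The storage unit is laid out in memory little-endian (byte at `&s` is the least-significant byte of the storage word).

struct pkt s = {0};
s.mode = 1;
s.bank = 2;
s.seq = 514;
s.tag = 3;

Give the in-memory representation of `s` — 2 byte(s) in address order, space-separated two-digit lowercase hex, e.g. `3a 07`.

15 70

[0+:1] mode=1 & 0x1 = 0x1; word=0x0001
[1+:2] bank=2 & 0x3 = 0x2; word=0x0005
[3+:10] seq=514 & 0x3ff = 0x202; word=0x1015
[13+:3] tag=3 & 0x7 = 0x3; word=0x7015
word = 0x7015 → little-endian bytes:
  [0]=0x15  [1]=0x70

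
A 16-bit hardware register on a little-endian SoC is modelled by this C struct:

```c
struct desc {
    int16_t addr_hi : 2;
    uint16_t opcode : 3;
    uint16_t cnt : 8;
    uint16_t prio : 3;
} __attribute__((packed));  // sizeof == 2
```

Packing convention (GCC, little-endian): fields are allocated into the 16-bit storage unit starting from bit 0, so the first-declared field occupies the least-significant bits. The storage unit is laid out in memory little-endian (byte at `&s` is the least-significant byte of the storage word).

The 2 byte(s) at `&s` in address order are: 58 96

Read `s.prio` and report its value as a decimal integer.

4

[0]=0x58 [1]=0x96 (little-endian) → word 0x9658
addr_hi:2 @ bit 0 → (0x9658>>0)&0x3 = 0x0
opcode:3 @ bit 2 → (0x9658>>2)&0x7 = 0x6
cnt:8 @ bit 5 → (0x9658>>5)&0xff = 0xb2
prio:3 @ bit 13 → (0x9658>>13)&0x7 = 0x4  ←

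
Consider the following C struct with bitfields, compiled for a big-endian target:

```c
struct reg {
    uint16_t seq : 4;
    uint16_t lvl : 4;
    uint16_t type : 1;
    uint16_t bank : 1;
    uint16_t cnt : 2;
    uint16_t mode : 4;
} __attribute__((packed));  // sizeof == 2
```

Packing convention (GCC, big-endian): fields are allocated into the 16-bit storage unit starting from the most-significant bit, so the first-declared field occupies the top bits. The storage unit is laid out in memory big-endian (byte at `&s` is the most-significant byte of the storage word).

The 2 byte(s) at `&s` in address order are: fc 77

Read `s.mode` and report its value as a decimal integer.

[0]=0xfc [1]=0x77 (big-endian) → word 0xfc77
seq [12+:4] = (word>>12) & 0xf = 15
lvl [8+:4] = (word>>8) & 0xf = 12
type [7+:1] = (word>>7) & 0x1 = 0
bank [6+:1] = (word>>6) & 0x1 = 1
cnt [4+:2] = (word>>4) & 0x3 = 3
mode [0+:4] = (word>>0) & 0xf = 7  ←

7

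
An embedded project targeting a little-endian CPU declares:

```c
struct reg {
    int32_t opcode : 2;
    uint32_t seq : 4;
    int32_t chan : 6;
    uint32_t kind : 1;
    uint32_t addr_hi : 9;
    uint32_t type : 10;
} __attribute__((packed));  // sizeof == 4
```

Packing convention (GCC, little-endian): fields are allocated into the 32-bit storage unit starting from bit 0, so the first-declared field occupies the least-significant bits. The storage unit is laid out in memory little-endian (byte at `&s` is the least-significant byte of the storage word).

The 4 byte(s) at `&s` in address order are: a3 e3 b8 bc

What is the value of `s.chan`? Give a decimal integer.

[0]=0xa3 [1]=0xe3 [2]=0xb8 [3]=0xbc (little-endian) → word 0xbcb8e3a3
opcode [0+:2] = (word>>0) & 0x3 = 3
seq [2+:4] = (word>>2) & 0xf = 8
chan [6+:6] = (word>>6) & 0x3f = 14  ←
kind [12+:1] = (word>>12) & 0x1 = 0
addr_hi [13+:9] = (word>>13) & 0x1ff = 455
type [22+:10] = (word>>22) & 0x3ff = 754
chan signed 6b, MSB=0: value = 14

14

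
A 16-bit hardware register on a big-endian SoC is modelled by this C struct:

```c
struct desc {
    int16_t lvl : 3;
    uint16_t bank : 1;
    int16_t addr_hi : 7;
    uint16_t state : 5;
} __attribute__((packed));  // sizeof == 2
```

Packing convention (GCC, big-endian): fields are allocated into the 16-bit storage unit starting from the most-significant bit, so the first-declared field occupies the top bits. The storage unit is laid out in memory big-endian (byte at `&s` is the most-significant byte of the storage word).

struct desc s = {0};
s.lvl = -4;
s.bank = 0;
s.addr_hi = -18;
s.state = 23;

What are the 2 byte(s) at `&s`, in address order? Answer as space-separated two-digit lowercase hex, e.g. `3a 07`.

lvl (3b) val=-4 bits=0x4 at bit 13: 0x8000
bank (1b) val=0 bits=0x0 at bit 12: 0x8000
addr_hi (7b) val=-18 bits=0x6e at bit 5: 0x8dc0
state (5b) val=23 bits=0x17 at bit 0: 0x8dd7
word = 0x8dd7 → big-endian bytes:
  [0]=0x8d  [1]=0xd7

8d d7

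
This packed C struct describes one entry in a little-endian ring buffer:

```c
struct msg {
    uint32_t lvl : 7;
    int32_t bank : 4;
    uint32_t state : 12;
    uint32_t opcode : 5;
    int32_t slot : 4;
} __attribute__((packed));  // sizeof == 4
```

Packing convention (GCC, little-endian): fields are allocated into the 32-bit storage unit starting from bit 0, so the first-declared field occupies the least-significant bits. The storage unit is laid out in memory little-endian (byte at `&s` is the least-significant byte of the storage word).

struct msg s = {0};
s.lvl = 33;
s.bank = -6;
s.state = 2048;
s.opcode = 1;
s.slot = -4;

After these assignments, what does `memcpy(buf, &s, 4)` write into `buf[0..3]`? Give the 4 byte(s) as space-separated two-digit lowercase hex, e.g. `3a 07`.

lvl:7 = 33 → 0x21 << 0 → word 0x00000021
bank:4 = -6 → 0xa << 7 → word 0x00000521
state:12 = 2048 → 0x800 << 11 → word 0x00400521
opcode:5 = 1 → 0x1 << 23 → word 0x00c00521
slot:4 = -4 → 0xc << 28 → word 0xc0c00521
word = 0xc0c00521 → little-endian bytes:
  [0]=0x21  [1]=0x05  [2]=0xc0  [3]=0xc0

21 05 c0 c0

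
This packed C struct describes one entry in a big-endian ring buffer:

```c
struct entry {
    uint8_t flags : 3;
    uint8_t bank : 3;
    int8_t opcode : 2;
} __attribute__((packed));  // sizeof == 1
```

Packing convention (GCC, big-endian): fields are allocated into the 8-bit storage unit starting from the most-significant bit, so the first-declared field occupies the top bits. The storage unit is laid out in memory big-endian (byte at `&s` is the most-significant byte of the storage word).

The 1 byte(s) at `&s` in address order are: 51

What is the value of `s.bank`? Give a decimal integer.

[0]=0x51 (big-endian) → word 0x51
flags [5+:3] = (word>>5) & 0x7 = 2
bank [2+:3] = (word>>2) & 0x7 = 4  ←
opcode [0+:2] = (word>>0) & 0x3 = 1

4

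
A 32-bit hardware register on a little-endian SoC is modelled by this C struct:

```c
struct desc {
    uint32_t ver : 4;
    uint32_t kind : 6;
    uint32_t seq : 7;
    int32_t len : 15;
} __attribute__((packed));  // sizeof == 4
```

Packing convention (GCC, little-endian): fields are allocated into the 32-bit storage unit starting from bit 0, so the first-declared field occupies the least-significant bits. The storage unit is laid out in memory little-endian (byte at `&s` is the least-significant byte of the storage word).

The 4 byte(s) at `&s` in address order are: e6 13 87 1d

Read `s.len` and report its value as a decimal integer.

[0]=0xe6 [1]=0x13 [2]=0x87 [3]=0x1d (little-endian) → word 0x1d8713e6
ver:4 @ bit 0 → (0x1d8713e6>>0)&0xf = 0x6
kind:6 @ bit 4 → (0x1d8713e6>>4)&0x3f = 0x3e
seq:7 @ bit 10 → (0x1d8713e6>>10)&0x7f = 0x44
len:15 @ bit 17 → (0x1d8713e6>>17)&0x7fff = 0xec3  ←
len signed 15b, MSB=0: value = 3779

3779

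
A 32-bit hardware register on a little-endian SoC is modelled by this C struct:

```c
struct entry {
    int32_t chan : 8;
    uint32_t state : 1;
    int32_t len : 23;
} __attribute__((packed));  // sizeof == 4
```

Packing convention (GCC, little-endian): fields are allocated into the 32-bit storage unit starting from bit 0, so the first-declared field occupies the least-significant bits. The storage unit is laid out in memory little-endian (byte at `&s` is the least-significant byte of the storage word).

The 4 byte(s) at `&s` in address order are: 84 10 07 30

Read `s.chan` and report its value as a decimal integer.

-124

[0]=0x84 [1]=0x10 [2]=0x07 [3]=0x30 (little-endian) → word 0x30071084
chan:8 @ bit 0 → (0x30071084>>0)&0xff = 0x84  ←
state:1 @ bit 8 → (0x30071084>>8)&0x1 = 0x0
len:23 @ bit 9 → (0x30071084>>9)&0x7fffff = 0x180388
chan signed 8b, MSB=1: 132 - 256 = -124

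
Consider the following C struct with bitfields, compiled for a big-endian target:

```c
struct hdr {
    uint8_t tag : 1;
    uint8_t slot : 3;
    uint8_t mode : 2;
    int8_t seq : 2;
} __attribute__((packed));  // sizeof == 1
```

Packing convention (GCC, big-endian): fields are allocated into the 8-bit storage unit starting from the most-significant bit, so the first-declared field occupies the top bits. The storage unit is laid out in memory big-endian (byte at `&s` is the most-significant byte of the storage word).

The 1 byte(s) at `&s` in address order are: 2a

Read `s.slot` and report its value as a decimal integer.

[0]=0x2a (big-endian) → word 0x2a
tag:1 @ bit 7 → (0x2a>>7)&0x1 = 0x0
slot:3 @ bit 4 → (0x2a>>4)&0x7 = 0x2  ←
mode:2 @ bit 2 → (0x2a>>2)&0x3 = 0x2
seq:2 @ bit 0 → (0x2a>>0)&0x3 = 0x2

2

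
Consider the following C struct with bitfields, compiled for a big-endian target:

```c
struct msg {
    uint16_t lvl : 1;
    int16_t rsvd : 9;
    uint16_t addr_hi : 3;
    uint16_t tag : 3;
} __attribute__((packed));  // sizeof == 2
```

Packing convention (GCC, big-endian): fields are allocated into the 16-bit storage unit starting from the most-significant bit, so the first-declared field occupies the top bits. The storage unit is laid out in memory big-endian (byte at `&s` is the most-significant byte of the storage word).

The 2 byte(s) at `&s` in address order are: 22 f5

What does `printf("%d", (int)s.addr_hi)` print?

[0]=0x22 [1]=0xf5 (big-endian) → word 0x22f5
lvl [15+:1] = (word>>15) & 0x1 = 0
rsvd [6+:9] = (word>>6) & 0x1ff = 139
addr_hi [3+:3] = (word>>3) & 0x7 = 6  ←
tag [0+:3] = (word>>0) & 0x7 = 5

6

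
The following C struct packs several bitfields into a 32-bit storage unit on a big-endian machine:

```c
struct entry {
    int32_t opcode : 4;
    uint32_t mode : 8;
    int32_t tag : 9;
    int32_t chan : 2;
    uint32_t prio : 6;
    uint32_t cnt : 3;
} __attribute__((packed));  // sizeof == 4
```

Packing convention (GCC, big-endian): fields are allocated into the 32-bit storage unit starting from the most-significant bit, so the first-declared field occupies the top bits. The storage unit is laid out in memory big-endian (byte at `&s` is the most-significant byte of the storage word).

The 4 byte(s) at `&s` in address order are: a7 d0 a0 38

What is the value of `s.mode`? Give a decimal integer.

125

[0]=0xa7 [1]=0xd0 [2]=0xa0 [3]=0x38 (big-endian) → word 0xa7d0a038
opcode [28+:4] = (word>>28) & 0xf = 10
mode [20+:8] = (word>>20) & 0xff = 125  ←
tag [11+:9] = (word>>11) & 0x1ff = 20
chan [9+:2] = (word>>9) & 0x3 = 0
prio [3+:6] = (word>>3) & 0x3f = 7
cnt [0+:3] = (word>>0) & 0x7 = 0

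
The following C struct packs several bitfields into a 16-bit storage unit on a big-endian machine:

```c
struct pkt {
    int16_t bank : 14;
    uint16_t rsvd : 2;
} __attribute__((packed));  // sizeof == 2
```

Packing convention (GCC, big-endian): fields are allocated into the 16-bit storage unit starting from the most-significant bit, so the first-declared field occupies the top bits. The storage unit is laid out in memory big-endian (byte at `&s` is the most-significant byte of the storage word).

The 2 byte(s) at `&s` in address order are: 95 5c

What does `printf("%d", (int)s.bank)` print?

-6825

[0]=0x95 [1]=0x5c (big-endian) → word 0x955c
bank:14 @ bit 2 → (0x955c>>2)&0x3fff = 0x2557  ←
rsvd:2 @ bit 0 → (0x955c>>0)&0x3 = 0x0
bank signed 14b, MSB=1: 9559 - 16384 = -6825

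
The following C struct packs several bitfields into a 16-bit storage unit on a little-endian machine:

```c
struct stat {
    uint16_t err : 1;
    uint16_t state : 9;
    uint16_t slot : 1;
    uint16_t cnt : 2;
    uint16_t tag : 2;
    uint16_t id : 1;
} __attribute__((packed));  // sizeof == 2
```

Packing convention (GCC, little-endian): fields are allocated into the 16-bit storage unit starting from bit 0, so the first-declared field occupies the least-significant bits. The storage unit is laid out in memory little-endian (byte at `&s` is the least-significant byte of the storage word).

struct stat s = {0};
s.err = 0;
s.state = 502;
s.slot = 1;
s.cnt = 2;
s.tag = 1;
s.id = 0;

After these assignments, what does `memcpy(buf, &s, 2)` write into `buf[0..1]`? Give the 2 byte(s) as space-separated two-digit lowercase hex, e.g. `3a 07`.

err (1b) val=0 bits=0x0 at bit 0: 0x0000
state (9b) val=502 bits=0x1f6 at bit 1: 0x03ec
slot (1b) val=1 bits=0x1 at bit 10: 0x07ec
cnt (2b) val=2 bits=0x2 at bit 11: 0x17ec
tag (2b) val=1 bits=0x1 at bit 13: 0x37ec
id (1b) val=0 bits=0x0 at bit 15: 0x37ec
word = 0x37ec → little-endian bytes:
  [0]=0xec  [1]=0x37

ec 37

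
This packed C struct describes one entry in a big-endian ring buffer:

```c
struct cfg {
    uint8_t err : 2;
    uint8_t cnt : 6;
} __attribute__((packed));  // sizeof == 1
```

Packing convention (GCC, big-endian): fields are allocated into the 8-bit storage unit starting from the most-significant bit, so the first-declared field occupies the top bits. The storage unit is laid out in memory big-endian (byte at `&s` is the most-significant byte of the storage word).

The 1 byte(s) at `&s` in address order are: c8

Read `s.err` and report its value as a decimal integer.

[0]=0xc8 (big-endian) → word 0xc8
err [6+:2] = (word>>6) & 0x3 = 3  ←
cnt [0+:6] = (word>>0) & 0x3f = 8

3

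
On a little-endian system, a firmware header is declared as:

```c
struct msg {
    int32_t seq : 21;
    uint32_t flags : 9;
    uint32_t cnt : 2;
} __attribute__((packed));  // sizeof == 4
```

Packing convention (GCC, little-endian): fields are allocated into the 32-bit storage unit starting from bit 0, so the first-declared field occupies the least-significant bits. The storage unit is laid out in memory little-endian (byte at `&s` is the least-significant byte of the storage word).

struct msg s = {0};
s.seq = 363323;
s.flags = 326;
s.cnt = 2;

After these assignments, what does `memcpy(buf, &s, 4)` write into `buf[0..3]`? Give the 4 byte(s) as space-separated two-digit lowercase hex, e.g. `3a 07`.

seq:21 = 363323 → 0x58b3b << 0 → word 0x00058b3b
flags:9 = 326 → 0x146 << 21 → word 0x28c58b3b
cnt:2 = 2 → 0x2 << 30 → word 0xa8c58b3b
word = 0xa8c58b3b → little-endian bytes:
  [0]=0x3b  [1]=0x8b  [2]=0xc5  [3]=0xa8

3b 8b c5 a8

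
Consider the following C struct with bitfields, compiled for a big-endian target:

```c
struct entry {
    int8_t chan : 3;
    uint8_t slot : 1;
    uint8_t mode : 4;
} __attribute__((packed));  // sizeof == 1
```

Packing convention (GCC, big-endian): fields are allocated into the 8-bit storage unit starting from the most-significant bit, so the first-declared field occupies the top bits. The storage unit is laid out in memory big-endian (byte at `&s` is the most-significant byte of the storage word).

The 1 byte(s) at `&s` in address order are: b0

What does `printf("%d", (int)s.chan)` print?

-3

[0]=0xb0 (big-endian) → word 0xb0
chan:3 @ bit 5 → (0xb0>>5)&0x7 = 0x5  ←
slot:1 @ bit 4 → (0xb0>>4)&0x1 = 0x1
mode:4 @ bit 0 → (0xb0>>0)&0xf = 0x0
chan signed 3b, MSB=1: 5 - 8 = -3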